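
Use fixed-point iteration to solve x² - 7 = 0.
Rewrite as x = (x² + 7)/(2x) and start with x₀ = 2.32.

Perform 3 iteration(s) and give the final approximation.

Equation: x² - 7 = 0
Fixed-point form: x = (x² + 7)/(2x)
x₀ = 2.32

x_1 = g(2.320000) = 2.668621
x_2 = g(2.668621) = 2.645849
x_3 = g(2.645849) = 2.645751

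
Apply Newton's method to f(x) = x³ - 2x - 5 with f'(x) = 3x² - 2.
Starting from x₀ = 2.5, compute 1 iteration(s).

f(x) = x³ - 2x - 5
f'(x) = 3x² - 2
x₀ = 2.5

Newton-Raphson formula: x_{n+1} = x_n - f(x_n)/f'(x_n)

Iteration 1:
  f(2.500000) = 5.625000
  f'(2.500000) = 16.750000
  x_1 = 2.500000 - 5.625000/16.750000 = 2.164179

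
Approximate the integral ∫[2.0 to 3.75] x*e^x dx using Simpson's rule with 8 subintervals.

f(x) = x*e^x
a = 2.0, b = 3.75, n = 8
h = (b - a)/n = 0.218750

Simpson's rule: (h/3)[f(x₀) + 4f(x₁) + 2f(x₂) + ... + f(xₙ)]

x_0 = 2.0000, f(x_0) = 14.778112, coefficient = 1
x_1 = 2.2188, f(x_1) = 20.403245, coefficient = 4
x_2 = 2.4375, f(x_2) = 27.895710, coefficient = 2
x_3 = 2.6562, f(x_3) = 37.832380, coefficient = 4
x_4 = 2.8750, f(x_4) = 50.960594, coefficient = 2
x_5 = 3.0938, f(x_5) = 68.247032, coefficient = 4
x_6 = 3.3125, f(x_6) = 90.940295, coefficient = 2
x_7 = 3.5312, f(x_7) = 120.650980, coefficient = 4
x_8 = 3.7500, f(x_8) = 159.454058, coefficient = 1

I ≈ (0.218750/3) × 1502.359920 = 109.547077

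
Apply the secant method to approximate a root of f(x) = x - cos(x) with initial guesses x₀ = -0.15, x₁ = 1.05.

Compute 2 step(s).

f(x) = x - cos(x)
x₀ = -0.15, x₁ = 1.05

Secant formula: x_{n+1} = x_n - f(x_n)(x_n - x_{n-1})/(f(x_n) - f(x_{n-1}))

Iteration 1:
  f(-0.150000) = -1.138771
  f(1.050000) = 0.552429
  x_2 = 1.050000 - 0.552429×(1.050000 - (-0.150000))/(0.552429 - (-1.138771))
       = 0.658021
Iteration 2:
  f(1.050000) = 0.552429
  f(0.658021) = -0.133183
  x_3 = 0.658021 - (-0.133183)×(0.658021 - 1.050000)/(-0.133183 - 0.552429)
       = 0.734165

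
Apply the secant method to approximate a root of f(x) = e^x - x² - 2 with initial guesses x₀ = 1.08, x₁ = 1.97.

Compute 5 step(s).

f(x) = e^x - x² - 2
x₀ = 1.08, x₁ = 1.97

Secant formula: x_{n+1} = x_n - f(x_n)(x_n - x_{n-1})/(f(x_n) - f(x_{n-1}))

Iteration 1:
  f(1.080000) = -0.221720
  f(1.970000) = 1.289776
  x_2 = 1.970000 - 1.289776×(1.970000 - 1.080000)/(1.289776 - (-0.221720))
       = 1.210553
Iteration 2:
  f(1.970000) = 1.289776
  f(1.210553) = -0.110098
  x_3 = 1.210553 - (-0.110098)×(1.210553 - 1.970000)/(-0.110098 - 1.289776)
       = 1.270283
Iteration 3:
  f(1.210553) = -0.110098
  f(1.270283) = -0.051758
  x_4 = 1.270283 - (-0.051758)×(1.270283 - 1.210553)/(-0.051758 - (-0.110098))
       = 1.323274
Iteration 4:
  f(1.270283) = -0.051758
  f(1.323274) = 0.004644
  x_5 = 1.323274 - 0.004644×(1.323274 - 1.270283)/(0.004644 - (-0.051758))
       = 1.318911
Iteration 5:
  f(1.323274) = 0.004644
  f(1.318911) = -0.000179
  x_6 = 1.318911 - (-0.000179)×(1.318911 - 1.323274)/(-0.000179 - 0.004644)
       = 1.319073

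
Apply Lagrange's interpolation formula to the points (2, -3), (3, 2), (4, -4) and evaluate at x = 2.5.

Lagrange interpolation formula:
P(x) = Σ yᵢ × Lᵢ(x)
where Lᵢ(x) = Π_{j≠i} (x - xⱼ)/(xᵢ - xⱼ)

L_0(2.5) = (2.5 - 3)/(2 - 3) × (2.5 - 4)/(2 - 4) = 0.375000
L_1(2.5) = (2.5 - 2)/(3 - 2) × (2.5 - 4)/(3 - 4) = 0.750000
L_2(2.5) = (2.5 - 2)/(4 - 2) × (2.5 - 3)/(4 - 3) = -0.125000

P(2.5) = (-3)×L_0(2.5) + 2×L_1(2.5) + (-4)×L_2(2.5)
P(2.5) = 0.875000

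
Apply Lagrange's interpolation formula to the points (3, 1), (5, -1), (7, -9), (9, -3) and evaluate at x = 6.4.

Lagrange interpolation formula:
P(x) = Σ yᵢ × Lᵢ(x)
where Lᵢ(x) = Π_{j≠i} (x - xⱼ)/(xᵢ - xⱼ)

L_0(6.4) = (6.4 - 5)/(3 - 5) × (6.4 - 7)/(3 - 7) × (6.4 - 9)/(3 - 9) = -0.045500
L_1(6.4) = (6.4 - 3)/(5 - 3) × (6.4 - 7)/(5 - 7) × (6.4 - 9)/(5 - 9) = 0.331500
L_2(6.4) = (6.4 - 3)/(7 - 3) × (6.4 - 5)/(7 - 5) × (6.4 - 9)/(7 - 9) = 0.773500
L_3(6.4) = (6.4 - 3)/(9 - 3) × (6.4 - 5)/(9 - 5) × (6.4 - 7)/(9 - 7) = -0.059500

P(6.4) = 1×L_0(6.4) + (-1)×L_1(6.4) + (-9)×L_2(6.4) + (-3)×L_3(6.4)
P(6.4) = -7.160000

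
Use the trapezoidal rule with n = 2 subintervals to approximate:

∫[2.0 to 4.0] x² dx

f(x) = x²
a = 2.0, b = 4.0, n = 2
h = (b - a)/n = 1.000000

Trapezoidal rule: (h/2)[f(x₀) + 2f(x₁) + 2f(x₂) + ... + f(xₙ)]

x_0 = 2.0000, f(x_0) = 4.000000, coefficient = 1
x_1 = 3.0000, f(x_1) = 9.000000, coefficient = 2
x_2 = 4.0000, f(x_2) = 16.000000, coefficient = 1

I ≈ (1.000000/2) × 38.000000 = 19.000000
Exact value: 18.666667
Error: 0.333333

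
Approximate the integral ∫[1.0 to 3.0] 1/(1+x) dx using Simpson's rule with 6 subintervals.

f(x) = 1/(1+x)
a = 1.0, b = 3.0, n = 6
h = (b - a)/n = 0.333333

Simpson's rule: (h/3)[f(x₀) + 4f(x₁) + 2f(x₂) + ... + f(xₙ)]

x_0 = 1.0000, f(x_0) = 0.500000, coefficient = 1
x_1 = 1.3333, f(x_1) = 0.428571, coefficient = 4
x_2 = 1.6667, f(x_2) = 0.375000, coefficient = 2
x_3 = 2.0000, f(x_3) = 0.333333, coefficient = 4
x_4 = 2.3333, f(x_4) = 0.300000, coefficient = 2
x_5 = 2.6667, f(x_5) = 0.272727, coefficient = 4
x_6 = 3.0000, f(x_6) = 0.250000, coefficient = 1

I ≈ (0.333333/3) × 6.238528 = 0.693170
Exact value: 0.693147
Error: 0.000023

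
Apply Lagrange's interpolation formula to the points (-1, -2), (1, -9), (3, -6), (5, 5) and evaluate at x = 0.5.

Lagrange interpolation formula:
P(x) = Σ yᵢ × Lᵢ(x)
where Lᵢ(x) = Π_{j≠i} (x - xⱼ)/(xᵢ - xⱼ)

L_0(0.5) = (0.5 - 1)/(-1 - 1) × (0.5 - 3)/(-1 - 3) × (0.5 - 5)/(-1 - 5) = 0.117188
L_1(0.5) = (0.5 - (-1))/(1 - (-1)) × (0.5 - 3)/(1 - 3) × (0.5 - 5)/(1 - 5) = 1.054688
L_2(0.5) = (0.5 - (-1))/(3 - (-1)) × (0.5 - 1)/(3 - 1) × (0.5 - 5)/(3 - 5) = -0.210938
L_3(0.5) = (0.5 - (-1))/(5 - (-1)) × (0.5 - 1)/(5 - 1) × (0.5 - 3)/(5 - 3) = 0.039062

P(0.5) = (-2)×L_0(0.5) + (-9)×L_1(0.5) + (-6)×L_2(0.5) + 5×L_3(0.5)
P(0.5) = -8.265625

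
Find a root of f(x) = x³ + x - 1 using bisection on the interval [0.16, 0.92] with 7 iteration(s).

f(x) = x³ + x - 1
Initial interval: [0.16, 0.92]

Iteration 1:
  c_1 = (0.160000 + 0.920000)/2 = 0.540000
  f(c_1) = f(0.540000) = -0.302536
  f(a) × f(c) ≥ 0, new interval: [0.540000, 0.920000]
Iteration 2:
  c_2 = (0.540000 + 0.920000)/2 = 0.730000
  f(c_2) = f(0.730000) = 0.119017
  f(a) × f(c) < 0, new interval: [0.540000, 0.730000]
Iteration 3:
  c_3 = (0.540000 + 0.730000)/2 = 0.635000
  f(c_3) = f(0.635000) = -0.108952
  f(a) × f(c) ≥ 0, new interval: [0.635000, 0.730000]
Iteration 4:
  c_4 = (0.635000 + 0.730000)/2 = 0.682500
  f(c_4) = f(0.682500) = 0.000413
  f(a) × f(c) < 0, new interval: [0.635000, 0.682500]
Iteration 5:
  c_5 = (0.635000 + 0.682500)/2 = 0.658750
  f(c_5) = f(0.658750) = -0.055384
  f(a) × f(c) ≥ 0, new interval: [0.658750, 0.682500]
Iteration 6:
  c_6 = (0.658750 + 0.682500)/2 = 0.670625
  f(c_6) = f(0.670625) = -0.027770
  f(a) × f(c) ≥ 0, new interval: [0.670625, 0.682500]
Iteration 7:
  c_7 = (0.670625 + 0.682500)/2 = 0.676562
  f(c_7) = f(0.676562) = -0.013750
  f(a) × f(c) ≥ 0, new interval: [0.676562, 0.682500]

After 7 iteration(s), the approximation is c_7 = 0.676562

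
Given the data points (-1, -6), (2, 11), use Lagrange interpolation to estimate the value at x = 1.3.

Lagrange interpolation formula:
P(x) = Σ yᵢ × Lᵢ(x)
where Lᵢ(x) = Π_{j≠i} (x - xⱼ)/(xᵢ - xⱼ)

L_0(1.3) = (1.3 - 2)/(-1 - 2) = 0.233333
L_1(1.3) = (1.3 - (-1))/(2 - (-1)) = 0.766667

P(1.3) = (-6)×L_0(1.3) + 11×L_1(1.3)
P(1.3) = 7.033333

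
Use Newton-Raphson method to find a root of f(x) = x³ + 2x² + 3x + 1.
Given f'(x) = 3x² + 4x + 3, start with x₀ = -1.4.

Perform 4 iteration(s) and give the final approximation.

f(x) = x³ + 2x² + 3x + 1
f'(x) = 3x² + 4x + 3
x₀ = -1.4

Newton-Raphson formula: x_{n+1} = x_n - f(x_n)/f'(x_n)

Iteration 1:
  f(-1.400000) = -2.024000
  f'(-1.400000) = 3.280000
  x_1 = -1.400000 - (-2.024000)/3.280000 = -0.782927
Iteration 2:
  f(-0.782927) = -0.602746
  f'(-0.782927) = 1.707216
  x_2 = -0.782927 - (-0.602746)/1.707216 = -0.429869
Iteration 3:
  f(-0.429869) = 0.000533
  f'(-0.429869) = 1.834886
  x_3 = -0.429869 - 0.000533/1.834886 = -0.430160
Iteration 4:
  f(-0.430160) = 0.000000
  f'(-0.430160) = 1.834473
  x_4 = -0.430160 - 0.000000/1.834473 = -0.430160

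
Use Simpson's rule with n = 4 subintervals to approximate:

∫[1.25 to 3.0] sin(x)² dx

f(x) = sin(x)²
a = 1.25, b = 3.0, n = 4
h = (b - a)/n = 0.437500

Simpson's rule: (h/3)[f(x₀) + 4f(x₁) + 2f(x₂) + ... + f(xₙ)]

x_0 = 1.2500, f(x_0) = 0.900572, coefficient = 1
x_1 = 1.6875, f(x_1) = 0.986442, coefficient = 4
x_2 = 2.1250, f(x_2) = 0.723044, coefficient = 2
x_3 = 2.5625, f(x_3) = 0.299499, coefficient = 4
x_4 = 3.0000, f(x_4) = 0.019915, coefficient = 1

I ≈ (0.437500/3) × 7.510337 = 1.095257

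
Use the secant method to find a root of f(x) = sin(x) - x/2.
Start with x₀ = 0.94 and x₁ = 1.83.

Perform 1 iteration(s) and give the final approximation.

f(x) = sin(x) - x/2
x₀ = 0.94, x₁ = 1.83

Secant formula: x_{n+1} = x_n - f(x_n)(x_n - x_{n-1})/(f(x_n) - f(x_{n-1}))

Iteration 1:
  f(0.940000) = 0.337558
  f(1.830000) = 0.051594
  x_2 = 1.830000 - 0.051594×(1.830000 - 0.940000)/(0.051594 - 0.337558)
       = 1.990576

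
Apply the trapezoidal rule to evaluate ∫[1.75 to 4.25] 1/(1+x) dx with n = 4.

f(x) = 1/(1+x)
a = 1.75, b = 4.25, n = 4
h = (b - a)/n = 0.625000

Trapezoidal rule: (h/2)[f(x₀) + 2f(x₁) + 2f(x₂) + ... + f(xₙ)]

x_0 = 1.7500, f(x_0) = 0.363636, coefficient = 1
x_1 = 2.3750, f(x_1) = 0.296296, coefficient = 2
x_2 = 3.0000, f(x_2) = 0.250000, coefficient = 2
x_3 = 3.6250, f(x_3) = 0.216216, coefficient = 2
x_4 = 4.2500, f(x_4) = 0.190476, coefficient = 1

I ≈ (0.625000/2) × 2.079138 = 0.649730
Exact value: 0.646627
Error: 0.003103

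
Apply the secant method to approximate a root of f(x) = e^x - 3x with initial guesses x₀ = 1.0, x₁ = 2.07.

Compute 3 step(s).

f(x) = e^x - 3x
x₀ = 1.0, x₁ = 2.07

Secant formula: x_{n+1} = x_n - f(x_n)(x_n - x_{n-1})/(f(x_n) - f(x_{n-1}))

Iteration 1:
  f(1.000000) = -0.281718
  f(2.070000) = 1.714823
  x_2 = 2.070000 - 1.714823×(2.070000 - 1.000000)/(1.714823 - (-0.281718))
       = 1.150980
Iteration 2:
  f(2.070000) = 1.714823
  f(1.150980) = -0.291650
  x_3 = 1.150980 - (-0.291650)×(1.150980 - 2.070000)/(-0.291650 - 1.714823)
       = 1.284564
Iteration 3:
  f(1.150980) = -0.291650
  f(1.284564) = -0.240600
  x_4 = 1.284564 - (-0.240600)×(1.284564 - 1.150980)/(-0.240600 - (-0.291650))
       = 1.914136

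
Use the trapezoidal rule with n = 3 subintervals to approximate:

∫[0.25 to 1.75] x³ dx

f(x) = x³
a = 0.25, b = 1.75, n = 3
h = (b - a)/n = 0.500000

Trapezoidal rule: (h/2)[f(x₀) + 2f(x₁) + 2f(x₂) + ... + f(xₙ)]

x_0 = 0.2500, f(x_0) = 0.015625, coefficient = 1
x_1 = 0.7500, f(x_1) = 0.421875, coefficient = 2
x_2 = 1.2500, f(x_2) = 1.953125, coefficient = 2
x_3 = 1.7500, f(x_3) = 5.359375, coefficient = 1

I ≈ (0.500000/2) × 10.125000 = 2.531250
Exact value: 2.343750
Error: 0.187500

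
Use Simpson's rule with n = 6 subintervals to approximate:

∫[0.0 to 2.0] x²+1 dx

f(x) = x²+1
a = 0.0, b = 2.0, n = 6
h = (b - a)/n = 0.333333

Simpson's rule: (h/3)[f(x₀) + 4f(x₁) + 2f(x₂) + ... + f(xₙ)]

x_0 = 0.0000, f(x_0) = 1.000000, coefficient = 1
x_1 = 0.3333, f(x_1) = 1.111111, coefficient = 4
x_2 = 0.6667, f(x_2) = 1.444444, coefficient = 2
x_3 = 1.0000, f(x_3) = 2.000000, coefficient = 4
x_4 = 1.3333, f(x_4) = 2.777778, coefficient = 2
x_5 = 1.6667, f(x_5) = 3.777778, coefficient = 4
x_6 = 2.0000, f(x_6) = 5.000000, coefficient = 1

I ≈ (0.333333/3) × 42.000000 = 4.666667
Exact value: 4.666667
Error: 0.000000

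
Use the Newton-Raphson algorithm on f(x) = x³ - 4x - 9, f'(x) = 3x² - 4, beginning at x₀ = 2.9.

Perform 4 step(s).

f(x) = x³ - 4x - 9
f'(x) = 3x² - 4
x₀ = 2.9

Newton-Raphson formula: x_{n+1} = x_n - f(x_n)/f'(x_n)

Iteration 1:
  f(2.900000) = 3.789000
  f'(2.900000) = 21.230000
  x_1 = 2.900000 - 3.789000/21.230000 = 2.721526
Iteration 2:
  f(2.721526) = 0.271435
  f'(2.721526) = 18.220114
  x_2 = 2.721526 - 0.271435/18.220114 = 2.706629
Iteration 3:
  f(2.706629) = 0.001809
  f'(2.706629) = 17.977515
  x_3 = 2.706629 - 0.001809/17.977515 = 2.706528
Iteration 4:
  f(2.706528) = 0.000000
  f'(2.706528) = 17.975881
  x_4 = 2.706528 - 0.000000/17.975881 = 2.706528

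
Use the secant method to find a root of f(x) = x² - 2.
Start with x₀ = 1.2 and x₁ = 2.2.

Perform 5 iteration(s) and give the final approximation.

f(x) = x² - 2
x₀ = 1.2, x₁ = 2.2

Secant formula: x_{n+1} = x_n - f(x_n)(x_n - x_{n-1})/(f(x_n) - f(x_{n-1}))

Iteration 1:
  f(1.200000) = -0.560000
  f(2.200000) = 2.840000
  x_2 = 2.200000 - 2.840000×(2.200000 - 1.200000)/(2.840000 - (-0.560000))
       = 1.364706
Iteration 2:
  f(2.200000) = 2.840000
  f(1.364706) = -0.137578
  x_3 = 1.364706 - (-0.137578)×(1.364706 - 2.200000)/(-0.137578 - 2.840000)
       = 1.403300
Iteration 3:
  f(1.364706) = -0.137578
  f(1.403300) = -0.030748
  x_4 = 1.403300 - (-0.030748)×(1.403300 - 1.364706)/(-0.030748 - (-0.137578))
       = 1.414409
Iteration 4:
  f(1.403300) = -0.030748
  f(1.414409) = 0.000552
  x_5 = 1.414409 - 0.000552×(1.414409 - 1.403300)/(0.000552 - (-0.030748))
       = 1.414213
Iteration 5:
  f(1.414409) = 0.000552
  f(1.414213) = -0.000002
  x_6 = 1.414213 - (-0.000002)×(1.414213 - 1.414409)/(-0.000002 - 0.000552)
       = 1.414214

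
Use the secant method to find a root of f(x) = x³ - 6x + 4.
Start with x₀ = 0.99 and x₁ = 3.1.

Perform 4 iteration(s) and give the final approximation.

f(x) = x³ - 6x + 4
x₀ = 0.99, x₁ = 3.1

Secant formula: x_{n+1} = x_n - f(x_n)(x_n - x_{n-1})/(f(x_n) - f(x_{n-1}))

Iteration 1:
  f(0.990000) = -0.969701
  f(3.100000) = 15.191000
  x_2 = 3.100000 - 15.191000×(3.100000 - 0.990000)/(15.191000 - (-0.969701))
       = 1.116608
Iteration 2:
  f(3.100000) = 15.191000
  f(1.116608) = -1.307445
  x_3 = 1.116608 - (-1.307445)×(1.116608 - 3.100000)/(-1.307445 - 15.191000)
       = 1.273785
Iteration 3:
  f(1.116608) = -1.307445
  f(1.273785) = -1.575958
  x_4 = 1.273785 - (-1.575958)×(1.273785 - 1.116608)/(-1.575958 - (-1.307445))
       = 0.351278
Iteration 4:
  f(1.273785) = -1.575958
  f(0.351278) = 1.935681
  x_5 = 0.351278 - 1.935681×(0.351278 - 1.273785)/(1.935681 - (-1.575958))
       = 0.859781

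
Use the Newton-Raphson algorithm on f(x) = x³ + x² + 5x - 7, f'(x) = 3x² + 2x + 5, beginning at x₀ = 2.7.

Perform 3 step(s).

f(x) = x³ + x² + 5x - 7
f'(x) = 3x² + 2x + 5
x₀ = 2.7

Newton-Raphson formula: x_{n+1} = x_n - f(x_n)/f'(x_n)

Iteration 1:
  f(2.700000) = 33.473000
  f'(2.700000) = 32.270000
  x_1 = 2.700000 - 33.473000/32.270000 = 1.662721
Iteration 2:
  f(1.662721) = 8.675070
  f'(1.662721) = 16.619363
  x_2 = 1.662721 - 8.675070/16.619363 = 1.140735
Iteration 3:
  f(1.140735) = 1.489364
  f'(1.140735) = 11.185300
  x_3 = 1.140735 - 1.489364/11.185300 = 1.007581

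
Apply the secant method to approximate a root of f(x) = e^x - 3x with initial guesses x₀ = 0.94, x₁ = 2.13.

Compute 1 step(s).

f(x) = e^x - 3x
x₀ = 0.94, x₁ = 2.13

Secant formula: x_{n+1} = x_n - f(x_n)(x_n - x_{n-1})/(f(x_n) - f(x_{n-1}))

Iteration 1:
  f(0.940000) = -0.260019
  f(2.130000) = 2.024867
  x_2 = 2.130000 - 2.024867×(2.130000 - 0.940000)/(2.024867 - (-0.260019))
       = 1.075421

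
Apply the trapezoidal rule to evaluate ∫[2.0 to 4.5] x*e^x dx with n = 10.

f(x) = x*e^x
a = 2.0, b = 4.5, n = 10
h = (b - a)/n = 0.250000

Trapezoidal rule: (h/2)[f(x₀) + 2f(x₁) + 2f(x₂) + ... + f(xₙ)]

x_0 = 2.0000, f(x_0) = 14.778112, coefficient = 1
x_1 = 2.2500, f(x_1) = 21.347406, coefficient = 2
x_2 = 2.5000, f(x_2) = 30.456235, coefficient = 2
x_3 = 2.7500, f(x_3) = 43.017238, coefficient = 2
x_4 = 3.0000, f(x_4) = 60.256611, coefficient = 2
x_5 = 3.2500, f(x_5) = 83.818605, coefficient = 2
x_6 = 3.5000, f(x_6) = 115.904082, coefficient = 2
x_7 = 3.7500, f(x_7) = 159.454058, coefficient = 2
x_8 = 4.0000, f(x_8) = 218.392600, coefficient = 2
x_9 = 4.2500, f(x_9) = 297.948002, coefficient = 2
x_10 = 4.5000, f(x_10) = 405.077091, coefficient = 1

I ≈ (0.250000/2) × 2481.044874 = 310.130609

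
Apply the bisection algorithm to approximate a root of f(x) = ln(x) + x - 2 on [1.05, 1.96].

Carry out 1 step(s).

f(x) = ln(x) + x - 2
Initial interval: [1.05, 1.96]

Iteration 1:
  c_1 = (1.050000 + 1.960000)/2 = 1.505000
  f(c_1) = f(1.505000) = -0.086207
  f(a) × f(c) ≥ 0, new interval: [1.505000, 1.960000]

After 1 iteration(s), the approximation is c_1 = 1.505000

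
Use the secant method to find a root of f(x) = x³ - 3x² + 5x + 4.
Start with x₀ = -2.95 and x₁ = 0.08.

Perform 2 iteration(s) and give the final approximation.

f(x) = x³ - 3x² + 5x + 4
x₀ = -2.95, x₁ = 0.08

Secant formula: x_{n+1} = x_n - f(x_n)(x_n - x_{n-1})/(f(x_n) - f(x_{n-1}))

Iteration 1:
  f(-2.950000) = -62.529875
  f(0.080000) = 4.381312
  x_2 = 0.080000 - 4.381312×(0.080000 - (-2.950000))/(4.381312 - (-62.529875))
       = -0.118403
Iteration 2:
  f(0.080000) = 4.381312
  f(-0.118403) = 3.364268
  x_3 = -0.118403 - 3.364268×(-0.118403 - 0.080000)/(3.364268 - 4.381312)
       = -0.774697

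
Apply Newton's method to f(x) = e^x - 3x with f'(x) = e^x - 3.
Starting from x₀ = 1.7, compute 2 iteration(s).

f(x) = e^x - 3x
f'(x) = e^x - 3
x₀ = 1.7

Newton-Raphson formula: x_{n+1} = x_n - f(x_n)/f'(x_n)

Iteration 1:
  f(1.700000) = 0.373947
  f'(1.700000) = 2.473947
  x_1 = 1.700000 - 0.373947/2.473947 = 1.548846
Iteration 2:
  f(1.548846) = 0.059498
  f'(1.548846) = 1.706036
  x_2 = 1.548846 - 0.059498/1.706036 = 1.513971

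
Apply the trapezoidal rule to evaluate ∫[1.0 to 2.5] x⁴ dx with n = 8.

f(x) = x⁴
a = 1.0, b = 2.5, n = 8
h = (b - a)/n = 0.187500

Trapezoidal rule: (h/2)[f(x₀) + 2f(x₁) + 2f(x₂) + ... + f(xₙ)]

x_0 = 1.0000, f(x_0) = 1.000000, coefficient = 1
x_1 = 1.1875, f(x_1) = 1.988541, coefficient = 2
x_2 = 1.3750, f(x_2) = 3.574463, coefficient = 2
x_3 = 1.5625, f(x_3) = 5.960464, coefficient = 2
x_4 = 1.7500, f(x_4) = 9.378906, coefficient = 2
x_5 = 1.9375, f(x_5) = 14.091812, coefficient = 2
x_6 = 2.1250, f(x_6) = 20.390869, coefficient = 2
x_7 = 2.3125, f(x_7) = 28.597427, coefficient = 2
x_8 = 2.5000, f(x_8) = 39.062500, coefficient = 1

I ≈ (0.187500/2) × 208.027466 = 19.502575
Exact value: 19.331250
Error: 0.171325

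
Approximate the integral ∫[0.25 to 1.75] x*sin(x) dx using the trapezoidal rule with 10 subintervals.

f(x) = x*sin(x)
a = 0.25, b = 1.75, n = 10
h = (b - a)/n = 0.150000

Trapezoidal rule: (h/2)[f(x₀) + 2f(x₁) + 2f(x₂) + ... + f(xₙ)]

x_0 = 0.2500, f(x_0) = 0.061851, coefficient = 1
x_1 = 0.4000, f(x_1) = 0.155767, coefficient = 2
x_2 = 0.5500, f(x_2) = 0.287478, coefficient = 2
x_3 = 0.7000, f(x_3) = 0.450952, coefficient = 2
x_4 = 0.8500, f(x_4) = 0.638588, coefficient = 2
x_5 = 1.0000, f(x_5) = 0.841471, coefficient = 2
x_6 = 1.1500, f(x_6) = 1.049679, coefficient = 2
x_7 = 1.3000, f(x_7) = 1.252626, coefficient = 2
x_8 = 1.4500, f(x_8) = 1.439434, coefficient = 2
x_9 = 1.6000, f(x_9) = 1.599318, coefficient = 2
x_10 = 1.7500, f(x_10) = 1.721975, coefficient = 1

I ≈ (0.150000/2) × 17.214452 = 1.291084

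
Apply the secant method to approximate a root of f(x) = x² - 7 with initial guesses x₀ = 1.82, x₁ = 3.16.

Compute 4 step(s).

f(x) = x² - 7
x₀ = 1.82, x₁ = 3.16

Secant formula: x_{n+1} = x_n - f(x_n)(x_n - x_{n-1})/(f(x_n) - f(x_{n-1}))

Iteration 1:
  f(1.820000) = -3.687600
  f(3.160000) = 2.985600
  x_2 = 3.160000 - 2.985600×(3.160000 - 1.820000)/(2.985600 - (-3.687600))
       = 2.560482
Iteration 2:
  f(3.160000) = 2.985600
  f(2.560482) = -0.443932
  x_3 = 2.560482 - (-0.443932)×(2.560482 - 3.160000)/(-0.443932 - 2.985600)
       = 2.638086
Iteration 3:
  f(2.560482) = -0.443932
  f(2.638086) = -0.040503
  x_4 = 2.638086 - (-0.040503)×(2.638086 - 2.560482)/(-0.040503 - (-0.443932))
       = 2.645877
Iteration 4:
  f(2.638086) = -0.040503
  f(2.645877) = 0.000665
  x_5 = 2.645877 - 0.000665×(2.645877 - 2.638086)/(0.000665 - (-0.040503))
       = 2.645751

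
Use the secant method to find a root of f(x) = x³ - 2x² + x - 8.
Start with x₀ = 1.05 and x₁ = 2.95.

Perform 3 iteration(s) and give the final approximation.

f(x) = x³ - 2x² + x - 8
x₀ = 1.05, x₁ = 2.95

Secant formula: x_{n+1} = x_n - f(x_n)(x_n - x_{n-1})/(f(x_n) - f(x_{n-1}))

Iteration 1:
  f(1.050000) = -7.997375
  f(2.950000) = 3.217375
  x_2 = 2.950000 - 3.217375×(2.950000 - 1.050000)/(3.217375 - (-7.997375))
       = 2.404913
Iteration 2:
  f(2.950000) = 3.217375
  f(2.404913) = -3.253228
  x_3 = 2.404913 - (-3.253228)×(2.404913 - 2.950000)/(-3.253228 - 3.217375)
       = 2.678967
Iteration 3:
  f(2.404913) = -3.253228
  f(2.678967) = -0.448182
  x_4 = 2.678967 - (-0.448182)×(2.678967 - 2.404913)/(-0.448182 - (-3.253228))
       = 2.722754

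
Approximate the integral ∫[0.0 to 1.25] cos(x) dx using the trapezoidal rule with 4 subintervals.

f(x) = cos(x)
a = 0.0, b = 1.25, n = 4
h = (b - a)/n = 0.312500

Trapezoidal rule: (h/2)[f(x₀) + 2f(x₁) + 2f(x₂) + ... + f(xₙ)]

x_0 = 0.0000, f(x_0) = 1.000000, coefficient = 1
x_1 = 0.3125, f(x_1) = 0.951568, coefficient = 2
x_2 = 0.6250, f(x_2) = 0.810963, coefficient = 2
x_3 = 0.9375, f(x_3) = 0.591805, coefficient = 2
x_4 = 1.2500, f(x_4) = 0.315322, coefficient = 1

I ≈ (0.312500/2) × 6.023995 = 0.941249
Exact value: 0.948985
Error: 0.007735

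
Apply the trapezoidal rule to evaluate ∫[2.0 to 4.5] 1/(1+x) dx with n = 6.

f(x) = 1/(1+x)
a = 2.0, b = 4.5, n = 6
h = (b - a)/n = 0.416667

Trapezoidal rule: (h/2)[f(x₀) + 2f(x₁) + 2f(x₂) + ... + f(xₙ)]

x_0 = 2.0000, f(x_0) = 0.333333, coefficient = 1
x_1 = 2.4167, f(x_1) = 0.292683, coefficient = 2
x_2 = 2.8333, f(x_2) = 0.260870, coefficient = 2
x_3 = 3.2500, f(x_3) = 0.235294, coefficient = 2
x_4 = 3.6667, f(x_4) = 0.214286, coefficient = 2
x_5 = 4.0833, f(x_5) = 0.196721, coefficient = 2
x_6 = 4.5000, f(x_6) = 0.181818, coefficient = 1

I ≈ (0.416667/2) × 2.914859 = 0.607262
Exact value: 0.606136
Error: 0.001126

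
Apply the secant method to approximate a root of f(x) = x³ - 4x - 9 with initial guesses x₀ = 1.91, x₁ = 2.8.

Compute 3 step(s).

f(x) = x³ - 4x - 9
x₀ = 1.91, x₁ = 2.8

Secant formula: x_{n+1} = x_n - f(x_n)(x_n - x_{n-1})/(f(x_n) - f(x_{n-1}))

Iteration 1:
  f(1.910000) = -9.672129
  f(2.800000) = 1.752000
  x_2 = 2.800000 - 1.752000×(2.800000 - 1.910000)/(1.752000 - (-9.672129))
       = 2.663510
Iteration 2:
  f(2.800000) = 1.752000
  f(2.663510) = -0.758341
  x_3 = 2.663510 - (-0.758341)×(2.663510 - 2.800000)/(-0.758341 - 1.752000)
       = 2.704742
Iteration 3:
  f(2.663510) = -0.758341
  f(2.704742) = -0.032082
  x_4 = 2.704742 - (-0.032082)×(2.704742 - 2.663510)/(-0.032082 - (-0.758341))
       = 2.706563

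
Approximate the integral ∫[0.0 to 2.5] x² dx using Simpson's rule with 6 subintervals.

f(x) = x²
a = 0.0, b = 2.5, n = 6
h = (b - a)/n = 0.416667

Simpson's rule: (h/3)[f(x₀) + 4f(x₁) + 2f(x₂) + ... + f(xₙ)]

x_0 = 0.0000, f(x_0) = 0.000000, coefficient = 1
x_1 = 0.4167, f(x_1) = 0.173611, coefficient = 4
x_2 = 0.8333, f(x_2) = 0.694444, coefficient = 2
x_3 = 1.2500, f(x_3) = 1.562500, coefficient = 4
x_4 = 1.6667, f(x_4) = 2.777778, coefficient = 2
x_5 = 2.0833, f(x_5) = 4.340278, coefficient = 4
x_6 = 2.5000, f(x_6) = 6.250000, coefficient = 1

I ≈ (0.416667/3) × 37.500000 = 5.208333
Exact value: 5.208333
Error: 0.000000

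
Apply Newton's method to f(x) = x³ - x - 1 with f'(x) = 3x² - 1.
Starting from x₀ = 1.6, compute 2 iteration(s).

f(x) = x³ - x - 1
f'(x) = 3x² - 1
x₀ = 1.6

Newton-Raphson formula: x_{n+1} = x_n - f(x_n)/f'(x_n)

Iteration 1:
  f(1.600000) = 1.496000
  f'(1.600000) = 6.680000
  x_1 = 1.600000 - 1.496000/6.680000 = 1.376048
Iteration 2:
  f(1.376048) = 0.229510
  f'(1.376048) = 4.680524
  x_2 = 1.376048 - 0.229510/4.680524 = 1.327013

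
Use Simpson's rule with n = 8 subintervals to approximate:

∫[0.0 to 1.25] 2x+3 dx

f(x) = 2x+3
a = 0.0, b = 1.25, n = 8
h = (b - a)/n = 0.156250

Simpson's rule: (h/3)[f(x₀) + 4f(x₁) + 2f(x₂) + ... + f(xₙ)]

x_0 = 0.0000, f(x_0) = 3.000000, coefficient = 1
x_1 = 0.1562, f(x_1) = 3.312500, coefficient = 4
x_2 = 0.3125, f(x_2) = 3.625000, coefficient = 2
x_3 = 0.4688, f(x_3) = 3.937500, coefficient = 4
x_4 = 0.6250, f(x_4) = 4.250000, coefficient = 2
x_5 = 0.7812, f(x_5) = 4.562500, coefficient = 4
x_6 = 0.9375, f(x_6) = 4.875000, coefficient = 2
x_7 = 1.0938, f(x_7) = 5.187500, coefficient = 4
x_8 = 1.2500, f(x_8) = 5.500000, coefficient = 1

I ≈ (0.156250/3) × 102.000000 = 5.312500
Exact value: 5.312500
Error: 0.000000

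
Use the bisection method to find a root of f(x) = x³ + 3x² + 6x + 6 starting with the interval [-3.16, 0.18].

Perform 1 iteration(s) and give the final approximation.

f(x) = x³ + 3x² + 6x + 6
Initial interval: [-3.16, 0.18]

Iteration 1:
  c_1 = (-3.160000 + 0.180000)/2 = -1.490000
  f(c_1) = f(-1.490000) = 0.412351
  f(a) × f(c) < 0, new interval: [-3.160000, -1.490000]

After 1 iteration(s), the approximation is c_1 = -1.490000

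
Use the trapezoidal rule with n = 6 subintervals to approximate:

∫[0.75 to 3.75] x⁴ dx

f(x) = x⁴
a = 0.75, b = 3.75, n = 6
h = (b - a)/n = 0.500000

Trapezoidal rule: (h/2)[f(x₀) + 2f(x₁) + 2f(x₂) + ... + f(xₙ)]

x_0 = 0.7500, f(x_0) = 0.316406, coefficient = 1
x_1 = 1.2500, f(x_1) = 2.441406, coefficient = 2
x_2 = 1.7500, f(x_2) = 9.378906, coefficient = 2
x_3 = 2.2500, f(x_3) = 25.628906, coefficient = 2
x_4 = 2.7500, f(x_4) = 57.191406, coefficient = 2
x_5 = 3.2500, f(x_5) = 111.566406, coefficient = 2
x_6 = 3.7500, f(x_6) = 197.753906, coefficient = 1

I ≈ (0.500000/2) × 610.484375 = 152.621094
Exact value: 148.267969
Error: 4.353125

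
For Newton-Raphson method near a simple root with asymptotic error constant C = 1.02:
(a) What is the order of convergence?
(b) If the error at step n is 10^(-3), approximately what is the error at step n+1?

(a) Newton-Raphson has quadratic (order 2) convergence near simple roots.
    This means |e_{n+1}| ≈ C|e_n|².

(b) With |e_n| = 10^(-3) and C = 1.02:
    |e_{n+1}| ≈ 1.02 × (10^(-3))² = 1.02 × 10^(-6)

(a) 2 (quadratic); (b) |e_{n+1}| ≈ 1.020e-06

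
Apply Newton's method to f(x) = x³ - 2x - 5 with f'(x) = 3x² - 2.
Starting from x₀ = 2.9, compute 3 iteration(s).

f(x) = x³ - 2x - 5
f'(x) = 3x² - 2
x₀ = 2.9

Newton-Raphson formula: x_{n+1} = x_n - f(x_n)/f'(x_n)

Iteration 1:
  f(2.900000) = 13.589000
  f'(2.900000) = 23.230000
  x_1 = 2.900000 - 13.589000/23.230000 = 2.315024
Iteration 2:
  f(2.315024) = 2.776939
  f'(2.315024) = 14.078004
  x_2 = 2.315024 - 2.776939/14.078004 = 2.117770
Iteration 3:
  f(2.117770) = 0.262551
  f'(2.117770) = 11.454848
  x_3 = 2.117770 - 0.262551/11.454848 = 2.094849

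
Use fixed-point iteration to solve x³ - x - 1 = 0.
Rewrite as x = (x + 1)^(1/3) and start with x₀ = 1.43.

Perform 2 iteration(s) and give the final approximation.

Equation: x³ - x - 1 = 0
Fixed-point form: x = (x + 1)^(1/3)
x₀ = 1.43

x_1 = g(1.430000) = 1.344421
x_2 = g(1.344421) = 1.328450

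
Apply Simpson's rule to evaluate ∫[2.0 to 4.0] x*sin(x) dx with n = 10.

f(x) = x*sin(x)
a = 2.0, b = 4.0, n = 10
h = (b - a)/n = 0.200000

Simpson's rule: (h/3)[f(x₀) + 4f(x₁) + 2f(x₂) + ... + f(xₙ)]

x_0 = 2.0000, f(x_0) = 1.818595, coefficient = 1
x_1 = 2.2000, f(x_1) = 1.778692, coefficient = 4
x_2 = 2.4000, f(x_2) = 1.621112, coefficient = 2
x_3 = 2.6000, f(x_3) = 1.340304, coefficient = 4
x_4 = 2.8000, f(x_4) = 0.937967, coefficient = 2
x_5 = 3.0000, f(x_5) = 0.423360, coefficient = 4
x_6 = 3.2000, f(x_6) = -0.186797, coefficient = 2
x_7 = 3.4000, f(x_7) = -0.868840, coefficient = 4
x_8 = 3.6000, f(x_8) = -1.593074, coefficient = 2
x_9 = 3.8000, f(x_9) = -2.325060, coefficient = 4
x_10 = 4.0000, f(x_10) = -3.027210, coefficient = 1

I ≈ (0.200000/3) × 1.743624 = 0.116242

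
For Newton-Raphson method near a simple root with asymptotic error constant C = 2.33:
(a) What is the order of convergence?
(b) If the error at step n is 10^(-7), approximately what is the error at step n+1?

(a) Newton-Raphson has quadratic (order 2) convergence near simple roots.
    This means |e_{n+1}| ≈ C|e_n|².

(b) With |e_n| = 10^(-7) and C = 2.33:
    |e_{n+1}| ≈ 2.33 × (10^(-7))² = 2.33 × 10^(-14)

(a) 2 (quadratic); (b) |e_{n+1}| ≈ 2.330e-14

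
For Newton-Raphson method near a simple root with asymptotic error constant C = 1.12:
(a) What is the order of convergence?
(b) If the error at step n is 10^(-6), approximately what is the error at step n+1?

(a) Newton-Raphson has quadratic (order 2) convergence near simple roots.
    This means |e_{n+1}| ≈ C|e_n|².

(b) With |e_n| = 10^(-6) and C = 1.12:
    |e_{n+1}| ≈ 1.12 × (10^(-6))² = 1.12 × 10^(-12)

(a) 2 (quadratic); (b) |e_{n+1}| ≈ 1.120e-12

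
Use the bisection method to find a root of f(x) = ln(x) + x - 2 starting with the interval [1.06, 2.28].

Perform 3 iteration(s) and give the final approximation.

f(x) = ln(x) + x - 2
Initial interval: [1.06, 2.28]

Iteration 1:
  c_1 = (1.060000 + 2.280000)/2 = 1.670000
  f(c_1) = f(1.670000) = 0.182824
  f(a) × f(c) < 0, new interval: [1.060000, 1.670000]
Iteration 2:
  c_2 = (1.060000 + 1.670000)/2 = 1.365000
  f(c_2) = f(1.365000) = -0.323846
  f(a) × f(c) ≥ 0, new interval: [1.365000, 1.670000]
Iteration 3:
  c_3 = (1.365000 + 1.670000)/2 = 1.517500
  f(c_3) = f(1.517500) = -0.065436
  f(a) × f(c) ≥ 0, new interval: [1.517500, 1.670000]

After 3 iteration(s), the approximation is c_3 = 1.517500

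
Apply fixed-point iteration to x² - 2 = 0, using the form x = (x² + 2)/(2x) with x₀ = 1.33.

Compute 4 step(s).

Equation: x² - 2 = 0
Fixed-point form: x = (x² + 2)/(2x)
x₀ = 1.33

x_1 = g(1.330000) = 1.416880
x_2 = g(1.416880) = 1.414216
x_3 = g(1.414216) = 1.414214
x_4 = g(1.414214) = 1.414214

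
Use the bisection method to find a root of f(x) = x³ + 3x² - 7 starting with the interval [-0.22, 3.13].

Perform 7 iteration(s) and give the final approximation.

f(x) = x³ + 3x² - 7
Initial interval: [-0.22, 3.13]

Iteration 1:
  c_1 = (-0.220000 + 3.130000)/2 = 1.455000
  f(c_1) = f(1.455000) = 2.431346
  f(a) × f(c) < 0, new interval: [-0.220000, 1.455000]
Iteration 2:
  c_2 = (-0.220000 + 1.455000)/2 = 0.617500
  f(c_2) = f(0.617500) = -5.620625
  f(a) × f(c) ≥ 0, new interval: [0.617500, 1.455000]
Iteration 3:
  c_3 = (0.617500 + 1.455000)/2 = 1.036250
  f(c_3) = f(1.036250) = -2.665818
  f(a) × f(c) ≥ 0, new interval: [1.036250, 1.455000]
Iteration 4:
  c_4 = (1.036250 + 1.455000)/2 = 1.245625
  f(c_4) = f(1.245625) = -0.412566
  f(a) × f(c) ≥ 0, new interval: [1.245625, 1.455000]
Iteration 5:
  c_5 = (1.245625 + 1.455000)/2 = 1.350312
  f(c_5) = f(1.350312) = 0.932116
  f(a) × f(c) < 0, new interval: [1.245625, 1.350312]
Iteration 6:
  c_6 = (1.245625 + 1.350312)/2 = 1.297969
  f(c_6) = f(1.297969) = 0.240886
  f(a) × f(c) < 0, new interval: [1.245625, 1.297969]
Iteration 7:
  c_7 = (1.245625 + 1.297969)/2 = 1.271797
  f(c_7) = f(1.271797) = -0.090508
  f(a) × f(c) ≥ 0, new interval: [1.271797, 1.297969]

After 7 iteration(s), the approximation is c_7 = 1.271797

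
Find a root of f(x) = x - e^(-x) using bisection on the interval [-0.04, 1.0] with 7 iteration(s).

f(x) = x - e^(-x)
Initial interval: [-0.04, 1.0]

Iteration 1:
  c_1 = (-0.040000 + 1.000000)/2 = 0.480000
  f(c_1) = f(0.480000) = -0.138783
  f(a) × f(c) ≥ 0, new interval: [0.480000, 1.000000]
Iteration 2:
  c_2 = (0.480000 + 1.000000)/2 = 0.740000
  f(c_2) = f(0.740000) = 0.262886
  f(a) × f(c) < 0, new interval: [0.480000, 0.740000]
Iteration 3:
  c_3 = (0.480000 + 0.740000)/2 = 0.610000
  f(c_3) = f(0.610000) = 0.066649
  f(a) × f(c) < 0, new interval: [0.480000, 0.610000]
Iteration 4:
  c_4 = (0.480000 + 0.610000)/2 = 0.545000
  f(c_4) = f(0.545000) = -0.034842
  f(a) × f(c) ≥ 0, new interval: [0.545000, 0.610000]
Iteration 5:
  c_5 = (0.545000 + 0.610000)/2 = 0.577500
  f(c_5) = f(0.577500) = 0.016200
  f(a) × f(c) < 0, new interval: [0.545000, 0.577500]
Iteration 6:
  c_6 = (0.545000 + 0.577500)/2 = 0.561250
  f(c_6) = f(0.561250) = -0.009245
  f(a) × f(c) ≥ 0, new interval: [0.561250, 0.577500]
Iteration 7:
  c_7 = (0.561250 + 0.577500)/2 = 0.569375
  f(c_7) = f(0.569375) = 0.003496
  f(a) × f(c) < 0, new interval: [0.561250, 0.569375]

After 7 iteration(s), the approximation is c_7 = 0.569375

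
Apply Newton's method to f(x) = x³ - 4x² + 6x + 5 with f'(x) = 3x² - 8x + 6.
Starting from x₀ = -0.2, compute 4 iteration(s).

f(x) = x³ - 4x² + 6x + 5
f'(x) = 3x² - 8x + 6
x₀ = -0.2

Newton-Raphson formula: x_{n+1} = x_n - f(x_n)/f'(x_n)

Iteration 1:
  f(-0.200000) = 3.632000
  f'(-0.200000) = 7.720000
  x_1 = -0.200000 - 3.632000/7.720000 = -0.670466
Iteration 2:
  f(-0.670466) = -1.122290
  f'(-0.670466) = 12.712306
  x_2 = -0.670466 - (-1.122290)/12.712306 = -0.582183
Iteration 3:
  f(-0.582183) = -0.046165
  f'(-0.582183) = 11.674270
  x_3 = -0.582183 - (-0.046165)/11.674270 = -0.578228
Iteration 4:
  f(-0.578228) = -0.000090
  f'(-0.578228) = 11.628869
  x_4 = -0.578228 - (-0.000090)/11.628869 = -0.578220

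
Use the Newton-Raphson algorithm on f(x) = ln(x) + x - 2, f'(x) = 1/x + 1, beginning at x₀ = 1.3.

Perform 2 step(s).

f(x) = ln(x) + x - 2
f'(x) = 1/x + 1
x₀ = 1.3

Newton-Raphson formula: x_{n+1} = x_n - f(x_n)/f'(x_n)

Iteration 1:
  f(1.300000) = -0.437636
  f'(1.300000) = 1.769231
  x_1 = 1.300000 - (-0.437636)/1.769231 = 1.547359
Iteration 2:
  f(1.547359) = -0.016091
  f'(1.547359) = 1.646262
  x_2 = 1.547359 - (-0.016091)/1.646262 = 1.557134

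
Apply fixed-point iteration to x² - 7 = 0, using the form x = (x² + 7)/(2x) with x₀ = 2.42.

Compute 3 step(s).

Equation: x² - 7 = 0
Fixed-point form: x = (x² + 7)/(2x)
x₀ = 2.42

x_1 = g(2.420000) = 2.656281
x_2 = g(2.656281) = 2.645772
x_3 = g(2.645772) = 2.645751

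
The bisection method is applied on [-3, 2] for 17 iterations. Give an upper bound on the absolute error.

Bisection error bound: |error| ≤ (b-a)/2^n
|error| ≤ (2 - (-3))/2^17 = 5/2^17
|error| ≤ 0.0000381470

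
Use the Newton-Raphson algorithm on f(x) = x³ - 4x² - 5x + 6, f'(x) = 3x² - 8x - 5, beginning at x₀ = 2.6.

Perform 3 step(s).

f(x) = x³ - 4x² - 5x + 6
f'(x) = 3x² - 8x - 5
x₀ = 2.6

Newton-Raphson formula: x_{n+1} = x_n - f(x_n)/f'(x_n)

Iteration 1:
  f(2.600000) = -16.464000
  f'(2.600000) = -5.520000
  x_1 = 2.600000 - (-16.464000)/(-5.520000) = -0.382609
Iteration 2:
  f(-0.382609) = 7.271476
  f'(-0.382609) = -1.499962
  x_2 = -0.382609 - 7.271476/(-1.499962) = 4.465164
Iteration 3:
  f(4.465164) = -7.051522
  f'(4.465164) = 19.091759
  x_3 = 4.465164 - (-7.051522)/19.091759 = 4.834513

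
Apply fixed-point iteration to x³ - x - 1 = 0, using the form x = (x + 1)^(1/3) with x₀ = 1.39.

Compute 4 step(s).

Equation: x³ - x - 1 = 0
Fixed-point form: x = (x + 1)^(1/3)
x₀ = 1.39

x_1 = g(1.390000) = 1.337004
x_2 = g(1.337004) = 1.327048
x_3 = g(1.327048) = 1.325160
x_4 = g(1.325160) = 1.324802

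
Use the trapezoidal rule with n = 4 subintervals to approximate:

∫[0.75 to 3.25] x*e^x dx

f(x) = x*e^x
a = 0.75, b = 3.25, n = 4
h = (b - a)/n = 0.625000

Trapezoidal rule: (h/2)[f(x₀) + 2f(x₁) + 2f(x₂) + ... + f(xₙ)]

x_0 = 0.7500, f(x_0) = 1.587750, coefficient = 1
x_1 = 1.3750, f(x_1) = 5.438230, coefficient = 2
x_2 = 2.0000, f(x_2) = 14.778112, coefficient = 2
x_3 = 2.6250, f(x_3) = 36.237007, coefficient = 2
x_4 = 3.2500, f(x_4) = 83.818605, coefficient = 1

I ≈ (0.625000/2) × 198.313055 = 61.972830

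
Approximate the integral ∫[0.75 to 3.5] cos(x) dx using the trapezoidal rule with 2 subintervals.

f(x) = cos(x)
a = 0.75, b = 3.5, n = 2
h = (b - a)/n = 1.375000

Trapezoidal rule: (h/2)[f(x₀) + 2f(x₁) + 2f(x₂) + ... + f(xₙ)]

x_0 = 0.7500, f(x_0) = 0.731689, coefficient = 1
x_1 = 2.1250, f(x_1) = -0.526266, coefficient = 2
x_2 = 3.5000, f(x_2) = -0.936457, coefficient = 1

I ≈ (1.375000/2) × -1.257300 = -0.864394
Exact value: -1.032422
Error: 0.168028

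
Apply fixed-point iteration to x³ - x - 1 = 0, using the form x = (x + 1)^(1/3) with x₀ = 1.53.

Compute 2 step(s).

Equation: x³ - x - 1 = 0
Fixed-point form: x = (x + 1)^(1/3)
x₀ = 1.53

x_1 = g(1.530000) = 1.362616
x_2 = g(1.362616) = 1.331878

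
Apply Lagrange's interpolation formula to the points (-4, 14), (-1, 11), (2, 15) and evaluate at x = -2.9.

Lagrange interpolation formula:
P(x) = Σ yᵢ × Lᵢ(x)
where Lᵢ(x) = Π_{j≠i} (x - xⱼ)/(xᵢ - xⱼ)

L_0(-2.9) = (-2.9 - (-1))/(-4 - (-1)) × (-2.9 - 2)/(-4 - 2) = 0.517222
L_1(-2.9) = (-2.9 - (-4))/(-1 - (-4)) × (-2.9 - 2)/(-1 - 2) = 0.598889
L_2(-2.9) = (-2.9 - (-4))/(2 - (-4)) × (-2.9 - (-1))/(2 - (-1)) = -0.116111

P(-2.9) = 14×L_0(-2.9) + 11×L_1(-2.9) + 15×L_2(-2.9)
P(-2.9) = 12.087222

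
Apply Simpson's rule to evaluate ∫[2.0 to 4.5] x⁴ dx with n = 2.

f(x) = x⁴
a = 2.0, b = 4.5, n = 2
h = (b - a)/n = 1.250000

Simpson's rule: (h/3)[f(x₀) + 4f(x₁) + 2f(x₂) + ... + f(xₙ)]

x_0 = 2.0000, f(x_0) = 16.000000, coefficient = 1
x_1 = 3.2500, f(x_1) = 111.566406, coefficient = 4
x_2 = 4.5000, f(x_2) = 410.062500, coefficient = 1

I ≈ (1.250000/3) × 872.328125 = 363.470052
Exact value: 362.656250
Error: 0.813802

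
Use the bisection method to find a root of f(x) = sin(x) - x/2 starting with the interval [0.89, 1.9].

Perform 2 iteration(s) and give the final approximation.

f(x) = sin(x) - x/2
Initial interval: [0.89, 1.9]

Iteration 1:
  c_1 = (0.890000 + 1.900000)/2 = 1.395000
  f(c_1) = f(1.395000) = 0.287088
  f(a) × f(c) ≥ 0, new interval: [1.395000, 1.900000]
Iteration 2:
  c_2 = (1.395000 + 1.900000)/2 = 1.647500
  f(c_2) = f(1.647500) = 0.173310
  f(a) × f(c) ≥ 0, new interval: [1.647500, 1.900000]

After 2 iteration(s), the approximation is c_2 = 1.647500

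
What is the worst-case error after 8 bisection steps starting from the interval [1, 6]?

Bisection error bound: |error| ≤ (b-a)/2^n
|error| ≤ (6 - 1)/2^8 = 5/2^8
|error| ≤ 0.0195312500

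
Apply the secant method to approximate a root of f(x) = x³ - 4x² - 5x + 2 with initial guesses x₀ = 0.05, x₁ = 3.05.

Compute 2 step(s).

f(x) = x³ - 4x² - 5x + 2
x₀ = 0.05, x₁ = 3.05

Secant formula: x_{n+1} = x_n - f(x_n)(x_n - x_{n-1})/(f(x_n) - f(x_{n-1}))

Iteration 1:
  f(0.050000) = 1.740125
  f(3.050000) = -22.087375
  x_2 = 3.050000 - (-22.087375)×(3.050000 - 0.050000)/(-22.087375 - 1.740125)
       = 0.269090
Iteration 2:
  f(3.050000) = -22.087375
  f(0.269090) = 0.384395
  x_3 = 0.269090 - 0.384395×(0.269090 - 3.050000)/(0.384395 - (-22.087375))
       = 0.316660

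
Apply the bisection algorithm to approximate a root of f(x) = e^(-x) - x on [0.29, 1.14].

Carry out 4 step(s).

f(x) = e^(-x) - x
Initial interval: [0.29, 1.14]

Iteration 1:
  c_1 = (0.290000 + 1.140000)/2 = 0.715000
  f(c_1) = f(0.715000) = -0.225808
  f(a) × f(c) < 0, new interval: [0.290000, 0.715000]
Iteration 2:
  c_2 = (0.290000 + 0.715000)/2 = 0.502500
  f(c_2) = f(0.502500) = 0.102516
  f(a) × f(c) ≥ 0, new interval: [0.502500, 0.715000]
Iteration 3:
  c_3 = (0.502500 + 0.715000)/2 = 0.608750
  f(c_3) = f(0.608750) = -0.064720
  f(a) × f(c) < 0, new interval: [0.502500, 0.608750]
Iteration 4:
  c_4 = (0.502500 + 0.608750)/2 = 0.555625
  f(c_4) = f(0.555625) = 0.018089
  f(a) × f(c) ≥ 0, new interval: [0.555625, 0.608750]

After 4 iteration(s), the approximation is c_4 = 0.555625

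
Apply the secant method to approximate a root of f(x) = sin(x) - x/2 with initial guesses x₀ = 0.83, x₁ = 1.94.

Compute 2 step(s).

f(x) = sin(x) - x/2
x₀ = 0.83, x₁ = 1.94

Secant formula: x_{n+1} = x_n - f(x_n)(x_n - x_{n-1})/(f(x_n) - f(x_{n-1}))

Iteration 1:
  f(0.830000) = 0.322931
  f(1.940000) = -0.037385
  x_2 = 1.940000 - (-0.037385)×(1.940000 - 0.830000)/(-0.037385 - 0.322931)
       = 1.824831
Iteration 2:
  f(1.940000) = -0.037385
  f(1.824831) = 0.055491
  x_3 = 1.824831 - 0.055491×(1.824831 - 1.940000)/(0.055491 - (-0.037385))
       = 1.893641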